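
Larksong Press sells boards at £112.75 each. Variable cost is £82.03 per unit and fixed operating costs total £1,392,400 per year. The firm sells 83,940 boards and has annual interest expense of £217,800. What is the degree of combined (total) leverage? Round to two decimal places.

Total contribution margin = 83,940 × £30.72 = £2,578,636.80.
Subtracting fixed costs: EBIT = £2,578,636.80 − £1,392,400 = £1,186,236.80. Interest = £217,800.00.
DOL = £2,578,636.80 ÷ £1,186,236.80 = 2.1738; DFL = £1,186,236.80 ÷ £968,436.80 = 1.2249.
DCL = DOL × DFL = 2.1738 × 1.2249 = 2.6627.

2.66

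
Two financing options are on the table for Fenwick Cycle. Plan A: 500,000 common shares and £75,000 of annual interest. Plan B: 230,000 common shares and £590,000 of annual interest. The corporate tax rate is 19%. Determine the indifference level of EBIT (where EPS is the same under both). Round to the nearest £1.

Set EPS_A = EPS_B: (EBIT − £75,000)(1 − 0.19) ÷ 500,000 = (EBIT − £590,000)(1 − 0.19) ÷ 230,000.
Cancelling (1 − t) and cross-multiplying: 230,000·(EBIT − 75,000) = 500,000·(EBIT − 590,000).
Solving, EBIT = (590,000·500,000 − 75,000·230,000) / (500,000 − 230,000) = 277,750,000,000 / 270,000 = 1,028,703.70.

£1,028,704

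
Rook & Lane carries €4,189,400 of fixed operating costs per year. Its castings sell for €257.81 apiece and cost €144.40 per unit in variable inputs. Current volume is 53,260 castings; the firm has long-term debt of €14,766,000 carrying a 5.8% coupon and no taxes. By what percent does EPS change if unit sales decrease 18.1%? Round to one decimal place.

-109.9%

At 53,260 units, contribution = 53,260 × €113.41 = €6,040,216.60.
EBIT = €6,040,216.60 − €4,189,400 = €1,850,816.60.
Interest = €856,428.00, so EBIT − I = €994,388.60.
Degree of combined leverage = contribution ÷ (EBIT − I) = €6,040,216.60 ÷ €994,388.60 = 6.0743.
%ΔEPS = DCL × %ΔSales = 6.0743 × -18.1% = -109.9%.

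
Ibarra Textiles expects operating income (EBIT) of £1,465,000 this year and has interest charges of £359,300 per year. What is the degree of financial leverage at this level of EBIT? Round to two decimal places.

Interest = £359,300.00.
Degree of financial leverage = EBIT / (EBIT − interest) = £1,465,000 / £1,105,700.00 = 1.3250.

1.32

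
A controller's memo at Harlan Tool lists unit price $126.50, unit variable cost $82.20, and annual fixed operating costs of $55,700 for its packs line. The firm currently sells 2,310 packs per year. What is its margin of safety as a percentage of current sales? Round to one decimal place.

Unit CM = price − variable cost = $126.50 − $82.20 = $44.30. Break-even units = $55,700 ÷ $44.30 = 1,257.34; break-even revenue = 1,257.34 × $126.50 = $159,053.05.
Actual sales revenue = 2,310 × $126.50 = $292,215.00.
Margin of safety = ($292,215.00 − $159,053.05) ÷ $292,215.00 = 45.6%.

45.6%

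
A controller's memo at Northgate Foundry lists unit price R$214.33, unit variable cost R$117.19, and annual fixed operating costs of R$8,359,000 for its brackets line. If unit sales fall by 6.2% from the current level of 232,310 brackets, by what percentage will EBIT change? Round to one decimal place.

-9.8%

Total contribution margin = 232,310 × R$97.14 = R$22,566,593.40.
Operating income = contribution − fixed costs = R$22,566,593.40 − R$8,359,000 = R$14,207,593.40.
Degree of operating leverage = R$22,566,593.40 / R$14,207,593.40 = 1.5883.
Operating income changes by 1.5883 × -6.2% = -9.8%.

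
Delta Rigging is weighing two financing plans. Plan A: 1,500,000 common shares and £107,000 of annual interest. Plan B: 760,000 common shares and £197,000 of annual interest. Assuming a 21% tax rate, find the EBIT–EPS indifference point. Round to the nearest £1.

£289,432

At indifference, (EBIT − 107,000)(1 − t)/1,500,000 = (EBIT − 197,000)(1 − t)/760,000.
Cancelling (1 − t) and cross-multiplying: 760,000·(EBIT − 107,000) = 1,500,000·(EBIT − 197,000).
Solving, EBIT = (197,000·1,500,000 − 107,000·760,000) / (1,500,000 − 760,000) = 214,180,000,000 / 740,000 = 289,432.43.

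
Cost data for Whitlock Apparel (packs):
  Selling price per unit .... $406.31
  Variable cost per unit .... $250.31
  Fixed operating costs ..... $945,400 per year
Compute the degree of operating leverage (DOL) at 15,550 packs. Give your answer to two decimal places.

Total contribution margin = 15,550 × $156.00 = $2,425,800.00.
EBIT = $2,425,800.00 − $945,400 = $1,480,400.00.
So DOL = total CM / EBIT = $2,425,800.00 / $1,480,400.00 = 1.6386.

1.64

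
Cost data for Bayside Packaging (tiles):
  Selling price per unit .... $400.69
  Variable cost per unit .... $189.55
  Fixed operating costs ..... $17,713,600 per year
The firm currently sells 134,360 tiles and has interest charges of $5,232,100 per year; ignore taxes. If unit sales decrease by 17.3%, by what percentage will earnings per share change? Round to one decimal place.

At 134,360 units, contribution = 134,360 × $211.14 = $28,368,770.40.
Subtracting fixed costs: EBIT = $28,368,770.40 − $17,713,600 = $10,655,170.40.
Interest = $5,232,100.00, so EBIT − I = $5,423,070.40.
DCL = total CM / (EBIT − I) = $28,368,770.40 / $5,423,070.40 = 5.2311.
%ΔEPS = DCL × %ΔSales = 5.2311 × -17.3% = -90.5%.

-90.5%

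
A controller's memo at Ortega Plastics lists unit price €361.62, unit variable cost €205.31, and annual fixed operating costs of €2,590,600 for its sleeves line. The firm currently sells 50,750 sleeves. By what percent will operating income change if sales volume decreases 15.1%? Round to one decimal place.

At 50,750 units, contribution = 50,750 × €156.31 = €7,932,732.50.
Operating income = contribution − fixed costs = €7,932,732.50 − €2,590,600 = €5,342,132.50.
DOL = contribution ÷ EBIT = €7,932,732.50 ÷ €5,342,132.50 = 1.4849.
Operating income changes by 1.4849 × -15.1% = -22.4%.

-22.4%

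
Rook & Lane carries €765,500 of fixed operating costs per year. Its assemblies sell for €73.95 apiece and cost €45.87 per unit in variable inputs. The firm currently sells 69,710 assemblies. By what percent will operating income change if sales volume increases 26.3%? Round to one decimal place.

+43.2%

Total contribution margin = 69,710 × €28.08 = €1,957,456.80.
Subtracting fixed costs: EBIT = €1,957,456.80 − €765,500 = €1,191,956.80.
So DOL = total CM / EBIT = €1,957,456.80 / €1,191,956.80 = 1.6422.
So EBIT moves 1.6422 × (+26.3%) = +43.2%.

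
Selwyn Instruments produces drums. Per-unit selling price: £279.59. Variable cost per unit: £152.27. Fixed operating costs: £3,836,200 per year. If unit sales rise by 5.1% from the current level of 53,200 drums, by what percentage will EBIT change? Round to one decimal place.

+11.8%

Contribution at this volume is 53,200 × £127.32 = £6,773,424.00.
Subtracting fixed costs: EBIT = £6,773,424.00 − £3,836,200 = £2,937,224.00.
Degree of operating leverage = £6,773,424.00 / £2,937,224.00 = 2.3061.
Operating income changes by 2.3061 × +5.1% = +11.8%.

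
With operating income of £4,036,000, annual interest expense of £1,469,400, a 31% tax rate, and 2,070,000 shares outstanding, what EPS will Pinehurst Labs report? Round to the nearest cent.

£0.86

Pre-tax income = £4,036,000 − £1,469,400.00 = £2,566,600.00.
After tax at 31%: net income = £2,566,600.00 × 0.69 = £1,770,954.00.
Per share: £1,770,954.00 / 2,070,000 shares = £0.86.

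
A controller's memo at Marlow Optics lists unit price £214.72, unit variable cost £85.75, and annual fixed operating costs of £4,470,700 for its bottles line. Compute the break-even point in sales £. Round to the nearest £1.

£7,443,194

CM per unit = £214.72 − £85.75 = £128.97; CM ratio = £128.97 / £214.72 = 0.6006.
Break-even revenue = fixed costs × price ÷ CM = £4,470,700 × £214.72 ÷ £128.97 = £7,443,194.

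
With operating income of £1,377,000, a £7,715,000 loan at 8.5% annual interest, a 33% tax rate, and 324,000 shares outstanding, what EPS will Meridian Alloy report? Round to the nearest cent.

£1.49

Pre-tax income = £1,377,000 − £655,775.00 = £721,225.00.
After tax at 33%: net income = £721,225.00 × 0.67 = £483,220.75.
EPS = £483,220.75 ÷ 324,000 = £1.49.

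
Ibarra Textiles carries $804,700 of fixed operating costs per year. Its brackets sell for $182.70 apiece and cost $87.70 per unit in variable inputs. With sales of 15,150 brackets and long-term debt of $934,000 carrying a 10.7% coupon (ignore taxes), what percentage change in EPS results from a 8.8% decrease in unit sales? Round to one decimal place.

-23.7%

Total contribution margin = 15,150 × $95.00 = $1,439,250.00.
Subtracting fixed costs: EBIT = $1,439,250.00 − $804,700 = $634,550.00.
After interest of $99,938.00, pre-tax earnings = $534,612.00.
DCL = total CM / (EBIT − I) = $1,439,250.00 / $534,612.00 = 2.6921.
EPS therefore changes by 2.6921 × (-8.8%) = -23.7%.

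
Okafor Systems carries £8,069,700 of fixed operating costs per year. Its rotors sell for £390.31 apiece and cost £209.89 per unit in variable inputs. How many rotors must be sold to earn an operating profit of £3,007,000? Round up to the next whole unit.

61,394 rotors

Each unit contributes £390.31 − £209.89 = £180.42.
Need Q such that Q × £180.42 − £8,069,700 = £3,007,000, i.e. Q = £11,076,700 / £180.42 = 61,393.97 → 61,394.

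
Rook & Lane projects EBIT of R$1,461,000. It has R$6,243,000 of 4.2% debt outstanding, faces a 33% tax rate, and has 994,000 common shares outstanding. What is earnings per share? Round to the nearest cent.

R$0.81

Interest = R$262,206.00, so EBT = R$1,461,000 − R$262,206.00 = R$1,198,794.00.
Net income = R$1,198,794.00 × (1 − 0.33) = R$803,191.98.
EPS = R$803,191.98 ÷ 994,000 = R$0.81.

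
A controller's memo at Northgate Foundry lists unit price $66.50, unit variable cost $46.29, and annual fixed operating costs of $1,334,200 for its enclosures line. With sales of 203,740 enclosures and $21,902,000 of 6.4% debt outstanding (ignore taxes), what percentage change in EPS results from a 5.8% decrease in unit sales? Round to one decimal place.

-17.3%

Total contribution margin = 203,740 × $20.21 = $4,117,585.40.
EBIT = $4,117,585.40 − $1,334,200 = $2,783,385.40.
Interest = $1,401,728.00, so EBIT − I = $1,381,657.40.
Degree of combined leverage = contribution ÷ (EBIT − I) = $4,117,585.40 ÷ $1,381,657.40 = 2.9802.
EPS therefore changes by 2.9802 × (-5.8%) = -17.3%.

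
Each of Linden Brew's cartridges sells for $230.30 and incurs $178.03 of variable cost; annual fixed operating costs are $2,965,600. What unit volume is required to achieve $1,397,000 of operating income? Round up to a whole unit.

Each unit contributes $230.30 − $178.03 = $52.27.
Required volume = (fixed costs + target profit) ÷ CM = ($2,965,600 + $1,397,000) ÷ $52.27 = 83,462.79, so 83,463 cartridges.

83,463 cartridges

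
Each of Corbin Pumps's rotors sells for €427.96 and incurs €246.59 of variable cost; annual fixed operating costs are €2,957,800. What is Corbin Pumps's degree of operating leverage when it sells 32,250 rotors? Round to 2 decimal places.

2.02

Contribution at this volume is 32,250 × €181.37 = €5,849,182.50.
Operating income = contribution − fixed costs = €5,849,182.50 − €2,957,800 = €2,891,382.50.
Degree of operating leverage = €5,849,182.50 / €2,891,382.50 = 2.0230.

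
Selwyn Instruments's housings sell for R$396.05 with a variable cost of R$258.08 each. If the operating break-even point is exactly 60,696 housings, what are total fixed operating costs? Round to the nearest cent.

Unit CM = price − variable cost = R$396.05 − R$258.08 = R$137.97.
Since BE = FC / CM, FC = 60,696 × R$137.97 = R$8,374,227.12.

R$8,374,227.12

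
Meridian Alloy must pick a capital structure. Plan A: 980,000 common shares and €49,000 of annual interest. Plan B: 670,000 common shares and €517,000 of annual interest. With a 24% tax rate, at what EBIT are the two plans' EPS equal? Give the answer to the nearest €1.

€1,528,484

At indifference, (EBIT − 49,000)(1 − t)/980,000 = (EBIT − 517,000)(1 − t)/670,000.
The (1 − t) factor cancels: (EBIT − 49,000) × 670,000 = (EBIT − 517,000) × 980,000.
EBIT × (980,000 − 670,000) = 517,000 × 980,000 − 49,000 × 670,000 = 473,830,000,000, so EBIT = 473,830,000,000 ÷ 310,000 = 1,528,483.87.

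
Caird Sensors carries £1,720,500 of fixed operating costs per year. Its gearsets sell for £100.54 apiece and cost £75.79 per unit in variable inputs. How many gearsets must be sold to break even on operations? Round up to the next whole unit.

Each unit contributes £100.54 − £75.79 = £24.75.
Break-even Q = £1,720,500 / £24.75 = 69,515.15 → 69,516 gearsets.

69,516 gearsets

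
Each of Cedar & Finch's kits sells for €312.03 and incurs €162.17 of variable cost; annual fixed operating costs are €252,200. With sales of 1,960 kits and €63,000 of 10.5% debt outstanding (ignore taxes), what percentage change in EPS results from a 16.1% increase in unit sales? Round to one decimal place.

Contribution at this volume is 1,960 × €149.86 = €293,725.60.
Subtracting fixed costs: EBIT = €293,725.60 − €252,200 = €41,525.60.
After interest of €6,615.00, pre-tax earnings = €34,910.60.
Degree of combined leverage = contribution ÷ (EBIT − I) = €293,725.60 ÷ €34,910.60 = 8.4137.
%ΔEPS = DCL × %ΔSales = 8.4137 × +16.1% = +135.5%.

+135.5%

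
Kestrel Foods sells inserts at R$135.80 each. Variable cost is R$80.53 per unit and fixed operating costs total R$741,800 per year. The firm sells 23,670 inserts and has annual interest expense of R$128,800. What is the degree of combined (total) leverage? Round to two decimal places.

2.99

Total contribution margin = 23,670 × R$55.27 = R$1,308,240.90.
Subtracting fixed costs: EBIT = R$1,308,240.90 − R$741,800 = R$566,440.90. Interest = R$128,800.00.
DOL = R$1,308,240.90 ÷ R$566,440.90 = 2.3096; DFL = R$566,440.90 ÷ R$437,640.90 = 1.2943.
DCL = DOL × DFL = 2.3096 × 1.2943 = 2.9893.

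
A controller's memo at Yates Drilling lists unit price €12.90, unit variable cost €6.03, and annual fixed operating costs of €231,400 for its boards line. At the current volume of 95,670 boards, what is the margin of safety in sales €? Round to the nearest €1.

Each unit contributes €12.90 − €6.03 = €6.87. Break-even units = €231,400 ÷ €6.87 = 33,682.68; break-even revenue = 33,682.68 × €12.90 = €434,506.55.
Actual sales revenue = 95,670 × €12.90 = €1,234,143.00.
Margin of safety = €1,234,143.00 − €434,506.55 = €799,636.

€799,636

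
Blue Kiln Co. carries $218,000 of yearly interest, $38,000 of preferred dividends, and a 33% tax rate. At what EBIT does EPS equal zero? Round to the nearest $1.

$274,716

Grossing the preferred dividend up to pre-tax terms: $38,000 / (1 − 0.33) = $56,716.42.
EPS = 0 when EBIT covers interest plus the pre-tax preferred burden: $218,000 + $56,716.42 = $274,716.42.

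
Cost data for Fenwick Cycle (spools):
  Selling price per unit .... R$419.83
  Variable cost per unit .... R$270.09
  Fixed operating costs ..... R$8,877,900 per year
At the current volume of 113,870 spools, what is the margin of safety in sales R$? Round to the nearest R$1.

R$22,914,839

Contribution margin per unit = R$419.83 − R$270.09 = R$149.74. Break-even units = R$8,877,900 ÷ R$149.74 = 59,288.77; break-even revenue = 59,288.77 × R$419.83 = R$24,891,203.13.
Current sales = 113,870 × R$419.83 = R$47,806,042.10.
Margin of safety = R$47,806,042.10 − R$24,891,203.13 = R$22,914,839.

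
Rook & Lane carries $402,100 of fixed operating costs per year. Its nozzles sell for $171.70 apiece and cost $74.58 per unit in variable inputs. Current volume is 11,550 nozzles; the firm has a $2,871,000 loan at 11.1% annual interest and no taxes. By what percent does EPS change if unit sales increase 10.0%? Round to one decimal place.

At 11,550 units, contribution = 11,550 × $97.12 = $1,121,736.00.
EBIT = $1,121,736.00 − $402,100 = $719,636.00.
Interest = $318,681.00, so EBIT − I = $400,955.00.
DCL = total CM / (EBIT − I) = $1,121,736.00 / $400,955.00 = 2.7977.
EPS therefore changes by 2.7977 × (+10.0%) = +28.0%.

+28.0%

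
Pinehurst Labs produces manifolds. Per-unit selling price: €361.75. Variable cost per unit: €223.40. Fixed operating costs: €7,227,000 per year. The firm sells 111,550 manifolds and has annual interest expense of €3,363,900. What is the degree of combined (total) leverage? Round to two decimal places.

3.19

Total contribution margin = 111,550 × €138.35 = €15,432,942.50.
EBIT = €15,432,942.50 − €7,227,000 = €8,205,942.50. Interest = €3,363,900.00.
DOL = €15,432,942.50 ÷ €8,205,942.50 = 1.8807; DFL = €8,205,942.50 ÷ €4,842,042.50 = 1.6947.
DCL = DOL × DFL = 1.8807 × 1.6947 = 3.1872.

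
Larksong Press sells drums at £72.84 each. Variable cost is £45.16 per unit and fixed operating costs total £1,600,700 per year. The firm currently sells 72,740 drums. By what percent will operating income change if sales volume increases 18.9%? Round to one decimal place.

Contribution at this volume is 72,740 × £27.68 = £2,013,443.20.
Subtracting fixed costs: EBIT = £2,013,443.20 − £1,600,700 = £412,743.20.
So DOL = total CM / EBIT = £2,013,443.20 / £412,743.20 = 4.8782.
Operating income changes by 4.8782 × +18.9% = +92.2%.

+92.2%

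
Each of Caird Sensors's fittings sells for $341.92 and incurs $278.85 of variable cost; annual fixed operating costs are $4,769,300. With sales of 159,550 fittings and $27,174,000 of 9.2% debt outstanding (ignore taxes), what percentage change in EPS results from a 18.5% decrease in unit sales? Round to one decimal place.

-66.6%

Contribution at this volume is 159,550 × $63.07 = $10,062,818.50.
Operating income = contribution − fixed costs = $10,062,818.50 − $4,769,300 = $5,293,518.50.
After interest of $2,500,008.00, pre-tax earnings = $2,793,510.50.
DCL = total CM / (EBIT − I) = $10,062,818.50 / $2,793,510.50 = 3.6022.
%ΔEPS = DCL × %ΔSales = 3.6022 × -18.5% = -66.6%.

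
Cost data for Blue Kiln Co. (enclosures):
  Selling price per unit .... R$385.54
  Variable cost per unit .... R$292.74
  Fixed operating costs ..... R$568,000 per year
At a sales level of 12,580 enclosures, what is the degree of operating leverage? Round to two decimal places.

At 12,580 units, contribution = 12,580 × R$92.80 = R$1,167,424.00.
Operating income = contribution − fixed costs = R$1,167,424.00 − R$568,000 = R$599,424.00.
Degree of operating leverage = R$1,167,424.00 / R$599,424.00 = 1.9476.

1.95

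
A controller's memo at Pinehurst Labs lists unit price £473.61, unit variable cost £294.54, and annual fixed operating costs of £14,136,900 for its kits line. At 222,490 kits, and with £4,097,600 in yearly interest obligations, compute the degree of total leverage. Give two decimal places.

1.84

Contribution at this volume is 222,490 × £179.07 = £39,841,284.30.
EBIT = £39,841,284.30 − £14,136,900 = £25,704,384.30. Interest = £4,097,600.00.
DOL = £39,841,284.30 ÷ £25,704,384.30 = 1.5500; DFL = £25,704,384.30 ÷ £21,606,784.30 = 1.1896.
DCL = DOL × DFL = 1.5500 × 1.1896 = 1.8439.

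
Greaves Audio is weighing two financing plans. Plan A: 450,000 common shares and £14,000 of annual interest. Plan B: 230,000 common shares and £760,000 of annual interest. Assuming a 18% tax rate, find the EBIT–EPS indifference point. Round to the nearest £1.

£1,539,909

At indifference, (EBIT − 14,000)(1 − t)/450,000 = (EBIT − 760,000)(1 − t)/230,000.
Cancelling (1 − t) and cross-multiplying: 230,000·(EBIT − 14,000) = 450,000·(EBIT − 760,000).
Solving, EBIT = (760,000·450,000 − 14,000·230,000) / (450,000 − 230,000) = 338,780,000,000 / 220,000 = 1,539,909.09.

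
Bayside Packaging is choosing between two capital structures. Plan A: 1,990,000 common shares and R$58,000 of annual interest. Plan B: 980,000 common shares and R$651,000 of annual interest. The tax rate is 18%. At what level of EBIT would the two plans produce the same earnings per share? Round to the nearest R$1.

R$1,226,386

Set EPS_A = EPS_B: (EBIT − R$58,000)(1 − 0.18) ÷ 1,990,000 = (EBIT − R$651,000)(1 − 0.18) ÷ 980,000.
The (1 − t) factor cancels: (EBIT − 58,000) × 980,000 = (EBIT − 651,000) × 1,990,000.
Solving, EBIT = (651,000·1,990,000 − 58,000·980,000) / (1,990,000 − 980,000) = 1,238,650,000,000 / 1,010,000 = 1,226,386.14.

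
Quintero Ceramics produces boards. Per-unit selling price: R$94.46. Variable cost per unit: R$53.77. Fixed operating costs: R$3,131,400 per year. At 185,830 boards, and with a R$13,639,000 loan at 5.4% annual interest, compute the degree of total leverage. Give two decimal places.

At 185,830 units, contribution = 185,830 × R$40.69 = R$7,561,422.70.
EBIT = R$7,561,422.70 − R$3,131,400 = R$4,430,022.70. Interest = R$736,506.00.
DOL = R$7,561,422.70 ÷ R$4,430,022.70 = 1.7069; DFL = R$4,430,022.70 ÷ R$3,693,516.70 = 1.1994.
DCL = DOL × DFL = 1.7069 × 1.1994 = 2.0473.

2.05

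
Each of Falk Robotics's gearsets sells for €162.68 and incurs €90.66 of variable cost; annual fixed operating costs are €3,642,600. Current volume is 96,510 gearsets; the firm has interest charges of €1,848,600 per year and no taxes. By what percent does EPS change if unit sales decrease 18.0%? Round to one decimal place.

-85.7%

Total contribution margin = 96,510 × €72.02 = €6,950,650.20.
EBIT = €6,950,650.20 − €3,642,600 = €3,308,050.20.
Interest = €1,848,600.00, so EBIT − I = €1,459,450.20.
Degree of combined leverage = contribution ÷ (EBIT − I) = €6,950,650.20 ÷ €1,459,450.20 = 4.7625.
%ΔEPS = DCL × %ΔSales = 4.7625 × -18.0% = -85.7%.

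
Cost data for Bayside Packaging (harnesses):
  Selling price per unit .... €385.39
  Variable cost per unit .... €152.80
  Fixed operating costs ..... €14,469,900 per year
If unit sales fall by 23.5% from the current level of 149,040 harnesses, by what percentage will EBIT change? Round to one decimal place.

-40.3%

Total contribution margin = 149,040 × €232.59 = €34,665,213.60.
Subtracting fixed costs: EBIT = €34,665,213.60 − €14,469,900 = €20,195,313.60.
Degree of operating leverage = €34,665,213.60 / €20,195,313.60 = 1.7165.
%ΔEBIT = DOL × %ΔSales = 1.7165 × -23.5% = -40.3%.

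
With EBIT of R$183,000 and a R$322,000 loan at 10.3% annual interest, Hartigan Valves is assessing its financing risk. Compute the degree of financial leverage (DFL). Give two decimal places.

1.22

Interest = R$33,166.00.
DFL = EBIT ÷ (EBIT − I) = R$183,000 ÷ (R$183,000 − R$33,166.00) = R$183,000 ÷ R$149,834.00 = 1.2214.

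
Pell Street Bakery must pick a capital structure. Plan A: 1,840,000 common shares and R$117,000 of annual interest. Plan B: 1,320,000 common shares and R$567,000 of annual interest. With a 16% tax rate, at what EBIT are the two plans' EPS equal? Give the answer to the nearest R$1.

R$1,709,308

At indifference, (EBIT − 117,000)(1 − t)/1,840,000 = (EBIT − 567,000)(1 − t)/1,320,000.
Cancelling (1 − t) and cross-multiplying: 1,320,000·(EBIT − 117,000) = 1,840,000·(EBIT − 567,000).
Solving, EBIT = (567,000·1,840,000 − 117,000·1,320,000) / (1,840,000 − 1,320,000) = 888,840,000,000 / 520,000 = 1,709,307.69.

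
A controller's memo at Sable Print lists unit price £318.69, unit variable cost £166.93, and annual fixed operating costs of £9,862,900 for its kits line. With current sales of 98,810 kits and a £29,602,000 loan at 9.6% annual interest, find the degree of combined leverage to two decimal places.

Contribution at this volume is 98,810 × £151.76 = £14,995,405.60.
Subtracting fixed costs: EBIT = £14,995,405.60 − £9,862,900 = £5,132,505.60. Interest = £2,841,792.00.
DOL = £14,995,405.60 ÷ £5,132,505.60 = 2.9217; DFL = £5,132,505.60 ÷ £2,290,713.60 = 2.2406.
Combined leverage = 2.9217 × 2.2406 = 6.5464.

6.55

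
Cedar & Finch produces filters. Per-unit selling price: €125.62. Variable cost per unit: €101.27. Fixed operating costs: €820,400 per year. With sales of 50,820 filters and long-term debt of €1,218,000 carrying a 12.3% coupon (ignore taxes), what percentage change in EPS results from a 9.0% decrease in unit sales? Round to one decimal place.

Contribution at this volume is 50,820 × €24.35 = €1,237,467.00.
Subtracting fixed costs: EBIT = €1,237,467.00 − €820,400 = €417,067.00.
After interest of €149,814.00, pre-tax earnings = €267,253.00.
DCL = total CM / (EBIT − I) = €1,237,467.00 / €267,253.00 = 4.6303.
%ΔEPS = DCL × %ΔSales = 4.6303 × -9.0% = -41.7%.

-41.7%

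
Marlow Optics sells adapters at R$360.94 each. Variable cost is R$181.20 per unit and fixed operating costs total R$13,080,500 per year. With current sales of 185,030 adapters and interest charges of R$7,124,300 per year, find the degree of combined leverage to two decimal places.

At 185,030 units, contribution = 185,030 × R$179.74 = R$33,257,292.20.
Subtracting fixed costs: EBIT = R$33,257,292.20 − R$13,080,500 = R$20,176,792.20. Interest = R$7,124,300.00.
DOL = R$33,257,292.20 ÷ R$20,176,792.20 = 1.6483; DFL = R$20,176,792.20 ÷ R$13,052,492.20 = 1.5458.
DCL = DOL × DFL = 1.6483 × 1.5458 = 2.5479.

2.55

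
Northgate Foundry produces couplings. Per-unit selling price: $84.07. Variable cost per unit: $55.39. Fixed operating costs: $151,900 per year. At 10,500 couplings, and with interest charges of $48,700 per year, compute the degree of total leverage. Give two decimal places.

3.00

At 10,500 units, contribution = 10,500 × $28.68 = $301,140.00.
EBIT = $301,140.00 − $151,900 = $149,240.00. Interest = $48,700.00, so EBIT − I = $100,540.00.
Degree of total leverage = total CM / (EBIT − interest) = $301,140.00 / $100,540.00 = 2.9952.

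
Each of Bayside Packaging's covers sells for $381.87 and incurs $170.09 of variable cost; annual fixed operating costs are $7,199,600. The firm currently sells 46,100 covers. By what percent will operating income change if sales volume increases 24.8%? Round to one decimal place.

At 46,100 units, contribution = 46,100 × $211.78 = $9,763,058.00.
Operating income = contribution − fixed costs = $9,763,058.00 − $7,199,600 = $2,563,458.00.
So DOL = total CM / EBIT = $9,763,058.00 / $2,563,458.00 = 3.8086.
So EBIT moves 3.8086 × (+24.8%) = +94.5%.

+94.5%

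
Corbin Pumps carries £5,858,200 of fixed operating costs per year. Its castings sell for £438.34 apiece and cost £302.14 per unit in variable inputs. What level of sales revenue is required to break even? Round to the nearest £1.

Contribution margin per unit = £438.34 − £302.14 = £136.20, a CM ratio of £136.20 ÷ £438.34 = 0.3107.
Break-even revenue = fixed costs × price ÷ CM = £5,858,200 × £438.34 ÷ £136.20 = £18,853,769.

£18,853,769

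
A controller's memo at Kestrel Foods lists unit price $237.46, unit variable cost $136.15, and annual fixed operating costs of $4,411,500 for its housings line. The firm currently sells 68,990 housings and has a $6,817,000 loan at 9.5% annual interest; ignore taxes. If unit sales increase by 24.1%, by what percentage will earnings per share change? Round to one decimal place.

At 68,990 units, contribution = 68,990 × $101.31 = $6,989,376.90.
EBIT = $6,989,376.90 − $4,411,500 = $2,577,876.90.
Interest = $647,615.00, so EBIT − I = $1,930,261.90.
DCL = total CM / (EBIT − I) = $6,989,376.90 / $1,930,261.90 = 3.6209.
EPS therefore changes by 3.6209 × (+24.1%) = +87.3%.

+87.3%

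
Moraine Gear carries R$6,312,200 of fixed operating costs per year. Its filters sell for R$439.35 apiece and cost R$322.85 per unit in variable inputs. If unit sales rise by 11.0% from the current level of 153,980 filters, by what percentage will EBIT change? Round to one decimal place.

+17.0%

Contribution at this volume is 153,980 × R$116.50 = R$17,938,670.00.
EBIT = R$17,938,670.00 − R$6,312,200 = R$11,626,470.00.
DOL = contribution ÷ EBIT = R$17,938,670.00 ÷ R$11,626,470.00 = 1.5429.
So EBIT moves 1.5429 × (+11.0%) = +17.0%.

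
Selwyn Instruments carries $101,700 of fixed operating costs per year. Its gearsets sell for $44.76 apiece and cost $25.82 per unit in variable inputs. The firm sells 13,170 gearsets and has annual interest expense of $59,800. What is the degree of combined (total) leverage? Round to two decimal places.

Total contribution margin = 13,170 × $18.94 = $249,439.80.
Operating income = contribution − fixed costs = $249,439.80 − $101,700 = $147,739.80. Interest = $59,800.00.
DOL = $249,439.80 ÷ $147,739.80 = 1.6884; DFL = $147,739.80 ÷ $87,939.80 = 1.6800.
DCL = DOL × DFL = 1.6884 × 1.6800 = 2.8365.

2.84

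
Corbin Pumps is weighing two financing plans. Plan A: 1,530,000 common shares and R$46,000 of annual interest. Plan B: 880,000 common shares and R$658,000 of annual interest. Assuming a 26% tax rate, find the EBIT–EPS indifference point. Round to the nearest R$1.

At indifference, (EBIT − 46,000)(1 − t)/1,530,000 = (EBIT − 658,000)(1 − t)/880,000.
The (1 − t) factor cancels: (EBIT − 46,000) × 880,000 = (EBIT − 658,000) × 1,530,000.
EBIT × (1,530,000 − 880,000) = 658,000 × 1,530,000 − 46,000 × 880,000 = 966,260,000,000, so EBIT = 966,260,000,000 ÷ 650,000 = 1,486,553.85.

R$1,486,554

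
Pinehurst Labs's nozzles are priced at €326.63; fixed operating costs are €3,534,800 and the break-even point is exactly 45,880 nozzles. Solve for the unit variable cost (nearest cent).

Contribution per unit must be FC / Q = €3,534,800 / 45,880 = €77.0445.
Variable cost per unit = €326.63 − €77.0445 = €249.59.

€249.59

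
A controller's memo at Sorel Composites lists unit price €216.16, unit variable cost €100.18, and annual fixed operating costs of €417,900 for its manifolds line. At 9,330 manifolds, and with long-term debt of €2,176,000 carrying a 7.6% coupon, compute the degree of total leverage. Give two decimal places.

2.17

At 9,330 units, contribution = 9,330 × €115.98 = €1,082,093.40.
Subtracting fixed costs: EBIT = €1,082,093.40 − €417,900 = €664,193.40. Interest = €165,376.00, so EBIT − I = €498,817.40.
Degree of total leverage = total CM / (EBIT − interest) = €1,082,093.40 / €498,817.40 = 2.1693.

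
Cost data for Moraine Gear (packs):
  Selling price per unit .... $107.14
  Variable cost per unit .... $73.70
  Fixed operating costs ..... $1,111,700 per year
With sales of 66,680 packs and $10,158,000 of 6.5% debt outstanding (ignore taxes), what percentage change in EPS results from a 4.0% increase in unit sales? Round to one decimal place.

+19.5%

Total contribution margin = 66,680 × $33.44 = $2,229,779.20.
Subtracting fixed costs: EBIT = $2,229,779.20 − $1,111,700 = $1,118,079.20.
Interest = $660,270.00, so EBIT − I = $457,809.20.
DCL = total CM / (EBIT − I) = $2,229,779.20 / $457,809.20 = 4.8705.
EPS therefore changes by 4.8705 × (+4.0%) = +19.5%.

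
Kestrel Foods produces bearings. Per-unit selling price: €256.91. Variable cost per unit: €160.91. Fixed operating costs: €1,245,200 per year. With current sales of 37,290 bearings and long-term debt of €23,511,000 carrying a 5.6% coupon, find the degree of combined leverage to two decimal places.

3.52

Total contribution margin = 37,290 × €96.00 = €3,579,840.00.
Operating income = contribution − fixed costs = €3,579,840.00 − €1,245,200 = €2,334,640.00. Interest = €1,316,616.00.
DOL = €3,579,840.00 ÷ €2,334,640.00 = 1.5334; DFL = €2,334,640.00 ÷ €1,018,024.00 = 2.2933.
Combined leverage = 1.5334 × 2.2933 = 3.5165.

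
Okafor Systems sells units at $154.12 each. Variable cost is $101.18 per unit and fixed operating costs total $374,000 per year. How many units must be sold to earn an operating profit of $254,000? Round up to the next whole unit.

Contribution margin per unit = $154.12 − $101.18 = $52.94.
Required volume = (fixed costs + target profit) ÷ CM = ($374,000 + $254,000) ÷ $52.94 = 11,862.49, so 11,863 units.

11,863 units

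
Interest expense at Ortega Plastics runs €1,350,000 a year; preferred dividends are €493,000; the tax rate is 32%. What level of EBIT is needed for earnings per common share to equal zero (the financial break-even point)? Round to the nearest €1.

Grossing the preferred dividend up to pre-tax terms: €493,000 / (1 − 0.32) = €725,000.00.
EPS = 0 when EBIT covers interest plus the pre-tax preferred burden: €1,350,000 + €725,000.00 = €2,075,000.00.

€2,075,000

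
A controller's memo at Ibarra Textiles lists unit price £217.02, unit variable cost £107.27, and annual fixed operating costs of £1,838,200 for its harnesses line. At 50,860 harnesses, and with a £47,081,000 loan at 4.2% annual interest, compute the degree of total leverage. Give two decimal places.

3.16

Total contribution margin = 50,860 × £109.75 = £5,581,885.00.
Operating income = contribution − fixed costs = £5,581,885.00 − £1,838,200 = £3,743,685.00. Interest = £1,977,402.00.
DOL = £5,581,885.00 ÷ £3,743,685.00 = 1.4910; DFL = £3,743,685.00 ÷ £1,766,283.00 = 2.1195.
DCL = DOL × DFL = 1.4910 × 2.1195 = 3.1602.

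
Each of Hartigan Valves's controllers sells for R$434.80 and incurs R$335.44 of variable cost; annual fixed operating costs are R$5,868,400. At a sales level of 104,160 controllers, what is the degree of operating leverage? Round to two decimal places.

At 104,160 units, contribution = 104,160 × R$99.36 = R$10,349,337.60.
EBIT = R$10,349,337.60 − R$5,868,400 = R$4,480,937.60.
DOL = contribution ÷ EBIT = R$10,349,337.60 ÷ R$4,480,937.60 = 2.3096.

2.31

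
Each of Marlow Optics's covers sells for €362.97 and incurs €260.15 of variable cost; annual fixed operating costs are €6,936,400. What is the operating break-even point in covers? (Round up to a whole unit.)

67,462 covers

Unit CM = price − variable cost = €362.97 − €260.15 = €102.82.
Units to break even: €6,936,400 ÷ €102.82 = 67,461.58, rounded up to 67,462.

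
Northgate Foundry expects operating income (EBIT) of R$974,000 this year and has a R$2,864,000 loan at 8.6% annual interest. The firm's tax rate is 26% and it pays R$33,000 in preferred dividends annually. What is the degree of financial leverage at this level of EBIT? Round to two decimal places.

1.43

Interest = R$246,304.00.
Preferred dividends grossed up pre-tax: R$33,000 / (1 − 0.26) = R$44,594.59.
DFL = EBIT ÷ [EBIT − I − D_p/(1−t)] = R$974,000 ÷ [R$974,000 − R$246,304.00 − R$44,594.59] = R$974,000 ÷ R$683,101.41 = 1.4258.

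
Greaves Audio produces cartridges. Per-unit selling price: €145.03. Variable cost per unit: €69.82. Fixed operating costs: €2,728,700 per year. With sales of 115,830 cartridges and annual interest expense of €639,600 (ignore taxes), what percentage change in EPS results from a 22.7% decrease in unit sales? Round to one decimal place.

Contribution at this volume is 115,830 × €75.21 = €8,711,574.30.
Subtracting fixed costs: EBIT = €8,711,574.30 − €2,728,700 = €5,982,874.30.
After interest of €639,600.00, pre-tax earnings = €5,343,274.30.
DCL = total CM / (EBIT − I) = €8,711,574.30 / €5,343,274.30 = 1.6304.
EPS therefore changes by 1.6304 × (-22.7%) = -37.0%.

-37.0%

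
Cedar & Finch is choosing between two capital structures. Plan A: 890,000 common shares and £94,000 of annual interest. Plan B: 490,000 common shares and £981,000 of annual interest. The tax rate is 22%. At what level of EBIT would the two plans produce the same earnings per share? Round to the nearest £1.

£2,067,575

Set EPS_A = EPS_B: (EBIT − £94,000)(1 − 0.22) ÷ 890,000 = (EBIT − £981,000)(1 − 0.22) ÷ 490,000.
The (1 − t) factor cancels: (EBIT − 94,000) × 490,000 = (EBIT − 981,000) × 890,000.
Solving, EBIT = (981,000·890,000 − 94,000·490,000) / (890,000 − 490,000) = 827,030,000,000 / 400,000 = 2,067,575.00.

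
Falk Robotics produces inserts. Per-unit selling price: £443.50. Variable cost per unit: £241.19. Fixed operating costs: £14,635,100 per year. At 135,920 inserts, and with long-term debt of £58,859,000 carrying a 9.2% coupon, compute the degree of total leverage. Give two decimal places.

3.69

At 135,920 units, contribution = 135,920 × £202.31 = £27,497,975.20.
Subtracting fixed costs: EBIT = £27,497,975.20 − £14,635,100 = £12,862,875.20. Interest = £5,415,028.00, so EBIT − I = £7,447,847.20.
DCL = contribution ÷ (EBIT − I) = £27,497,975.20 ÷ £7,447,847.20 = 3.6921.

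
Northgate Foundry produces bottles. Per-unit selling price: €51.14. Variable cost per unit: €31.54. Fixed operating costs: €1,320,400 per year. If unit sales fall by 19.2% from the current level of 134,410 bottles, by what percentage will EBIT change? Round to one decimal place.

-38.5%

Total contribution margin = 134,410 × €19.60 = €2,634,436.00.
EBIT = €2,634,436.00 − €1,320,400 = €1,314,036.00.
Degree of operating leverage = €2,634,436.00 / €1,314,036.00 = 2.0048.
Operating income changes by 2.0048 × -19.2% = -38.5%.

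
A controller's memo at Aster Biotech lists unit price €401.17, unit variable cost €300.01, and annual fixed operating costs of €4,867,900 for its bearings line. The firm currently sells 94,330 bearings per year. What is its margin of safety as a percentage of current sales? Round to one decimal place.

Unit CM = price − variable cost = €401.17 − €300.01 = €101.16. Break-even units = €4,867,900 ÷ €101.16 = 48,120.80; break-even revenue = 48,120.80 × €401.17 = €19,304,620.83.
Current sales = 94,330 × €401.17 = €37,842,366.10.
Margin of safety = (€37,842,366.10 − €19,304,620.83) ÷ €37,842,366.10 = 49.0%.

49.0%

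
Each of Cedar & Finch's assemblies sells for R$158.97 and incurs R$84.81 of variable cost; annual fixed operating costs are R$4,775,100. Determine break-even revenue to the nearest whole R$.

R$10,235,945

CM per unit = R$158.97 − R$84.81 = R$74.16; CM ratio = R$74.16 / R$158.97 = 0.4665.
Break-even revenue = fixed costs × price ÷ CM = R$4,775,100 × R$158.97 ÷ R$74.16 = R$10,235,945.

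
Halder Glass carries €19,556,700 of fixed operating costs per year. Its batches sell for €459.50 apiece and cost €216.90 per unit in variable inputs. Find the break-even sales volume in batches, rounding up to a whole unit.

Each unit contributes €459.50 − €216.90 = €242.60.
Units to break even: €19,556,700 ÷ €242.60 = 80,612.94, rounded up to 80,613.

80,613 batches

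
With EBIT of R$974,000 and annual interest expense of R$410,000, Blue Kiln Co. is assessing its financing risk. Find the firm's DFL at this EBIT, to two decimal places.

1.73

Interest = R$410,000.00.
Degree of financial leverage = EBIT / (EBIT − interest) = R$974,000 / R$564,000.00 = 1.7270.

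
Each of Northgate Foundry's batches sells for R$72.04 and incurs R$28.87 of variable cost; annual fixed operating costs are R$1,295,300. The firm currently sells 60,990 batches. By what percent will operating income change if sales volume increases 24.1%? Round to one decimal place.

Total contribution margin = 60,990 × R$43.17 = R$2,632,938.30.
Subtracting fixed costs: EBIT = R$2,632,938.30 − R$1,295,300 = R$1,337,638.30.
DOL = contribution ÷ EBIT = R$2,632,938.30 ÷ R$1,337,638.30 = 1.9683.
Operating income changes by 1.9683 × +24.1% = +47.4%.

+47.4%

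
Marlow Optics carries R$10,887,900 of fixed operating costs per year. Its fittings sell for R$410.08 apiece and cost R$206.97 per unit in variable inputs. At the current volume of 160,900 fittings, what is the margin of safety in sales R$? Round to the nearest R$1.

Contribution margin per unit = R$410.08 − R$206.97 = R$203.11. Break-even units = R$10,887,900 ÷ R$203.11 = 53,605.93; break-even revenue = 53,605.93 × R$410.08 = R$21,982,718.88.
Actual sales revenue = 160,900 × R$410.08 = R$65,981,872.00.
Margin of safety = R$65,981,872.00 − R$21,982,718.88 = R$43,999,153.

R$43,999,153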